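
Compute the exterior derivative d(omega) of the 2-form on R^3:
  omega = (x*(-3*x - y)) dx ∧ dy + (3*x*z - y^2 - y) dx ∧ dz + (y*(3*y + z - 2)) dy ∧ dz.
d(omega) = (2*y + 1) dx ∧ dy ∧ dz

For a 2-form omega = sum_{i<j} g_{ij} dx_i ∧ dx_j, the exterior derivative is
  d(omega) = sum_{i<j} d(g_{ij}) ∧ dx_i ∧ dx_j = sum_{i<j, k} (∂g_{ij}/∂x_k) dx_k ∧ dx_i ∧ dx_j.
Expand each term, using dx_k ∧ dx_i ∧ dx_j = sgn(permutation) dx_{(a)} ∧ dx_{(b)} ∧ dx_{(c)} with (a < b < c) sorted:
  d(3*x*z - y^2 - y) includes (∂/∂y)(3*x*z - y^2 - y) dy = (-2*y - 1) dy, which multiplied by dx ∧ dz gives (2*y + 1) dx ∧ dy ∧ dz
Collecting like 3-forms: d(omega) = (2*y + 1) dx ∧ dy ∧ dz.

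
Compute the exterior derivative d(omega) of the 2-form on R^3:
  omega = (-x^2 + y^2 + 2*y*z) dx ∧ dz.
d(omega) = (-2*y - 2*z) dx ∧ dy ∧ dz

For a 2-form omega = sum_{i<j} g_{ij} dx_i ∧ dx_j, the exterior derivative is
  d(omega) = sum_{i<j} d(g_{ij}) ∧ dx_i ∧ dx_j = sum_{i<j, k} (∂g_{ij}/∂x_k) dx_k ∧ dx_i ∧ dx_j.
Expand each term, using dx_k ∧ dx_i ∧ dx_j = sgn(permutation) dx_{(a)} ∧ dx_{(b)} ∧ dx_{(c)} with (a < b < c) sorted:
  d(-x^2 + y^2 + 2*y*z) includes (∂/∂y)(-x^2 + y^2 + 2*y*z) dy = (2*y + 2*z) dy, which multiplied by dx ∧ dz gives (-2*y - 2*z) dx ∧ dy ∧ dz
Collecting like 3-forms: d(omega) = (-2*y - 2*z) dx ∧ dy ∧ dz.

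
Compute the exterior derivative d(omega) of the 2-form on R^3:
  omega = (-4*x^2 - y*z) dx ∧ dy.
d(omega) = (-y) dx ∧ dy ∧ dz

For a 2-form omega = sum_{i<j} g_{ij} dx_i ∧ dx_j, the exterior derivative is
  d(omega) = sum_{i<j} d(g_{ij}) ∧ dx_i ∧ dx_j = sum_{i<j, k} (∂g_{ij}/∂x_k) dx_k ∧ dx_i ∧ dx_j.
Expand each term, using dx_k ∧ dx_i ∧ dx_j = sgn(permutation) dx_{(a)} ∧ dx_{(b)} ∧ dx_{(c)} with (a < b < c) sorted:
  d(-4*x^2 - y*z) includes (∂/∂z)(-4*x^2 - y*z) dz = (-y) dz, which multiplied by dx ∧ dy gives (-y) dx ∧ dy ∧ dz
Collecting like 3-forms: d(omega) = (-y) dx ∧ dy ∧ dz.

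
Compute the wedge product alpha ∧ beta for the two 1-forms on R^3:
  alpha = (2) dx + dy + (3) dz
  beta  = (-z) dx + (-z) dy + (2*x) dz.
alpha ∧ beta = (-z) dx ∧ dy + (4*x + 3*z) dx ∧ dz + (2*x + 3*z) dy ∧ dz

Distribute the wedge, using dx_i ∧ dx_j = -dx_j ∧ dx_i and dx_i ∧ dx_i = 0. For each pair (i, j) with i < j, the coefficient of dx_i ∧ dx_j in alpha ∧ beta is (alpha_i * beta_j - alpha_j * beta_i). Collecting: alpha ∧ beta = (-z) dx ∧ dy + (4*x + 3*z) dx ∧ dz + (2*x + 3*z) dy ∧ dz.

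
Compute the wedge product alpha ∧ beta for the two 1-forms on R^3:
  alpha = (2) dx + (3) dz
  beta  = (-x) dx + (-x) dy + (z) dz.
alpha ∧ beta = (-2*x) dx ∧ dy + (3*x + 2*z) dx ∧ dz + (3*x) dy ∧ dz

Distribute the wedge, using dx_i ∧ dx_j = -dx_j ∧ dx_i and dx_i ∧ dx_i = 0. For each pair (i, j) with i < j, the coefficient of dx_i ∧ dx_j in alpha ∧ beta is (alpha_i * beta_j - alpha_j * beta_i). Collecting: alpha ∧ beta = (-2*x) dx ∧ dy + (3*x + 2*z) dx ∧ dz + (3*x) dy ∧ dz.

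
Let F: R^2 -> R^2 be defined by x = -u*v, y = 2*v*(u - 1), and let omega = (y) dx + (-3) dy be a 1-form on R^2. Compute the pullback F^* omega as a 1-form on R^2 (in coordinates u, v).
F^* omega = (2*v*(-u*v + v - 3)) du + (-2*u^2*v + 2*u*v - 6*u + 6) dv

Using F^*(f dg) = (f ∘ F) d(g ∘ F), substitute each coordinate x_i by F_i(u, v) in f_i, and replace dx_i by d F_i = (∂F_i/∂u) du + (∂F_i/∂v) dv.
  For the x component: f_1(F) = 2*v*(u - 1); d F_1 = (-v) du + (-u) dv
  For the y component: f_2(F) = -3; d F_2 = (2*v) du + (2*u - 2) dv
Combining and collecting du, dv coefficients:
  coeff of du: 2*v*(-u*v + v - 3)
  coeff of dv: -2*u^2*v + 2*u*v - 6*u + 6
F^* omega = (2*v*(-u*v + v - 3)) du + (-2*u^2*v + 2*u*v - 6*u + 6) dv.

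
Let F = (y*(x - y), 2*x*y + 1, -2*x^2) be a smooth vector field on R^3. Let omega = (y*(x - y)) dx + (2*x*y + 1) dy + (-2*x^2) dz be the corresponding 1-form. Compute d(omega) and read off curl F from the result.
d(omega) = (0) dy ∧ dz + (4*x) dz ∧ dx + (-x + 4*y) dx ∧ dy; curl F = (0, 4*x, -x + 4*y)

d omega = sum_{i<j} (∂f_j/∂x_i - ∂f_i/∂x_j) dx_i ∧ dx_j. Under the identification (dy ∧ dz, dz ∧ dx, dx ∧ dy) ↔ (e_x, e_y, e_z), the coefficients are exactly the components of curl F. Compute:
  ∂R/∂y - ∂Q/∂z = (0) - (0) = 0
  ∂P/∂z - ∂R/∂x = (0) - (-4*x) = 4*x
  ∂Q/∂x - ∂P/∂y = (2*y) - (x - 2*y) = -x + 4*y.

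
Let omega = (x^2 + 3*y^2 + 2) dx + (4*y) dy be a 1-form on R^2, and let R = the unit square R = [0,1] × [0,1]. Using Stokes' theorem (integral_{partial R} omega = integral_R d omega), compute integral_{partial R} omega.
integral_(partial R) omega = -3

Stokes: integral_partial_R omega = integral_R d omega with d omega = (∂Q/∂x - ∂P/∂y) dx ∧ dy.
  ∂Q/∂x = 0
  ∂P/∂y = 6*y
  integrand = ∂Q/∂x - ∂P/∂y = -6*y.
Integrating over R: integral_0^1 integral_0^1 (-6*y) dx dy = -3.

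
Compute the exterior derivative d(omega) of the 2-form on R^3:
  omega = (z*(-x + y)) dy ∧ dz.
d(omega) = (-z) dx ∧ dy ∧ dz

For a 2-form omega = sum_{i<j} g_{ij} dx_i ∧ dx_j, the exterior derivative is
  d(omega) = sum_{i<j} d(g_{ij}) ∧ dx_i ∧ dx_j = sum_{i<j, k} (∂g_{ij}/∂x_k) dx_k ∧ dx_i ∧ dx_j.
Expand each term, using dx_k ∧ dx_i ∧ dx_j = sgn(permutation) dx_{(a)} ∧ dx_{(b)} ∧ dx_{(c)} with (a < b < c) sorted:
  d(z*(-x + y)) includes (∂/∂x)(z*(-x + y)) dx = (-z) dx, which multiplied by dy ∧ dz gives (-z) dx ∧ dy ∧ dz
Collecting like 3-forms: d(omega) = (-z) dx ∧ dy ∧ dz.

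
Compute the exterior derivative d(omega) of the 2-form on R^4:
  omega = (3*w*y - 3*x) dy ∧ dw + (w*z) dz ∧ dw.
d(omega) = (-3) dx ∧ dy ∧ dw

For a 2-form omega = sum_{i<j} g_{ij} dx_i ∧ dx_j, the exterior derivative is
  d(omega) = sum_{i<j} d(g_{ij}) ∧ dx_i ∧ dx_j = sum_{i<j, k} (∂g_{ij}/∂x_k) dx_k ∧ dx_i ∧ dx_j.
Expand each term, using dx_k ∧ dx_i ∧ dx_j = sgn(permutation) dx_{(a)} ∧ dx_{(b)} ∧ dx_{(c)} with (a < b < c) sorted:
  d(3*w*y - 3*x) includes (∂/∂x)(3*w*y - 3*x) dx = (-3) dx, which multiplied by dy ∧ dw gives (-3) dx ∧ dy ∧ dw
Collecting like 3-forms: d(omega) = (-3) dx ∧ dy ∧ dw.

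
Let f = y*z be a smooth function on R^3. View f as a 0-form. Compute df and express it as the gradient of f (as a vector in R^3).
df = (0) dx + (z) dy + (y) dz; grad f = (0, z, y)

For a 0-form f, d f = (∂f/∂x) dx + (∂f/∂y) dy + (∂f/∂z) dz. The components of the vector representation are exactly the entries of grad f in Cartesian coordinates:
  ∂f/∂x = 0
  ∂f/∂y = z
  ∂f/∂z = y.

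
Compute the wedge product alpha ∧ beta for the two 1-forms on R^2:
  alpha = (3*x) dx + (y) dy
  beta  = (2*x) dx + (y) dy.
alpha ∧ beta = (x*y) dx ∧ dy

Distribute the wedge, using dx_i ∧ dx_j = -dx_j ∧ dx_i and dx_i ∧ dx_i = 0. For each pair (i, j) with i < j, the coefficient of dx_i ∧ dx_j in alpha ∧ beta is (alpha_i * beta_j - alpha_j * beta_i). Collecting: alpha ∧ beta = (x*y) dx ∧ dy.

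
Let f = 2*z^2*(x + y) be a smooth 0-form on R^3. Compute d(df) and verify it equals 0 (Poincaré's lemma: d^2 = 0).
d(df) = 0

Step 1: df = sum_i (∂f/∂x_i) dx_i = (2*z^2) dx + (2*z^2) dy + (4*z*(x + y)) dz.
Step 2: Apply d again. Using the 1-form formula, the coefficient of dx ∧ dy in d(df) is ∂^2 f/∂x ∂y - ∂^2 f/∂y ∂x = (0) - (0) = 0 (equality of mixed partials for smooth f).
Similarly for dx ∧ dz and dy ∧ dz — all coefficients vanish. So d(df) = 0.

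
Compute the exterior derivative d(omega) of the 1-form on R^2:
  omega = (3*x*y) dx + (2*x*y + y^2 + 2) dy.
d(omega) = (-3*x + 2*y) dx ∧ dy

For a 1-form omega = sum_i f_i dx_i, the exterior derivative is
  d(omega) = sum_{i < j} (∂f_j/∂x_i - ∂f_i/∂x_j) dx_i ∧ dx_j.
  coefficient of dx ∧ dy: ∂f_2/∂x - ∂f_1/∂y = ∂(2*x*y + y^2 + 2)/∂x - ∂(3*x*y)/∂y = -3*x + 2*y
Assembling: d(omega) = (-3*x + 2*y) dx ∧ dy.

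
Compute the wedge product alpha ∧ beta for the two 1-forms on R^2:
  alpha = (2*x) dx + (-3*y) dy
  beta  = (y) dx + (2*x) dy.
alpha ∧ beta = (4*x^2 + 3*y^2) dx ∧ dy

Distribute the wedge, using dx_i ∧ dx_j = -dx_j ∧ dx_i and dx_i ∧ dx_i = 0. For each pair (i, j) with i < j, the coefficient of dx_i ∧ dx_j in alpha ∧ beta is (alpha_i * beta_j - alpha_j * beta_i). Collecting: alpha ∧ beta = (4*x^2 + 3*y^2) dx ∧ dy.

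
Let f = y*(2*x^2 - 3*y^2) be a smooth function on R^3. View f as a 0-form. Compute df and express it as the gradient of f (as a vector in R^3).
df = (4*x*y) dx + (2*x^2 - 9*y^2) dy + (0) dz; grad f = (4*x*y, 2*x^2 - 9*y^2, 0)

For a 0-form f, d f = (∂f/∂x) dx + (∂f/∂y) dy + (∂f/∂z) dz. The components of the vector representation are exactly the entries of grad f in Cartesian coordinates:
  ∂f/∂x = 4*x*y
  ∂f/∂y = 2*x^2 - 9*y^2
  ∂f/∂z = 0.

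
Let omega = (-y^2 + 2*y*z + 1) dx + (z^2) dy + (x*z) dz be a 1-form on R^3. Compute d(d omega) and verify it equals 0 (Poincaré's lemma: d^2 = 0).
d(d omega) = 0

Step 1: d omega = sum_{i<j} (∂f_j/∂x_i - ∂f_i/∂x_j) dx_i ∧ dx_j:
  coeff of dx ∧ dy: 2*y - 2*z
  coeff of dx ∧ dz: -2*y + z
  coeff of dy ∧ dz: -2*z
Step 2: Apply d again to each 2-form coefficient. The only possible 3-form in R^3 is dx ∧ dy ∧ dz, with coefficient
  ∂(coeff of dy∧dz)/∂x - ∂(coeff of dx∧dz)/∂y + ∂(coeff of dx∧dy)/∂z
  = ∂/∂x (-2*z) - ∂/∂y (-2*y + z) + ∂/∂z (2*y - 2*z).
Each of these terms simplifies to sums of mixed partials that cancel in pairs. The result is 0 (by equality of mixed partials for smooth functions — Schwarz / Clairaut).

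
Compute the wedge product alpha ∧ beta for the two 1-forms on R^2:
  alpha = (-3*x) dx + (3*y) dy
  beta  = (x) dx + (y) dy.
alpha ∧ beta = (-6*x*y) dx ∧ dy

Distribute the wedge, using dx_i ∧ dx_j = -dx_j ∧ dx_i and dx_i ∧ dx_i = 0. For each pair (i, j) with i < j, the coefficient of dx_i ∧ dx_j in alpha ∧ beta is (alpha_i * beta_j - alpha_j * beta_i). Collecting: alpha ∧ beta = (-6*x*y) dx ∧ dy.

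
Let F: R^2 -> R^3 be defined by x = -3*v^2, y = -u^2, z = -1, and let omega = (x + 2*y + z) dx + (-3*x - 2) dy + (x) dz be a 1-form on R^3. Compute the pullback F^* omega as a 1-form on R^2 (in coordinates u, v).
F^* omega = (2*u*(2 - 9*v^2)) du + (6*v*(2*u^2 + 3*v^2 + 1)) dv

Using F^*(f dg) = (f ∘ F) d(g ∘ F), substitute each coordinate x_i by F_i(u, v) in f_i, and replace dx_i by d F_i = (∂F_i/∂u) du + (∂F_i/∂v) dv.
  For the x component: f_1(F) = -2*u^2 - 3*v^2 - 1; d F_1 = (0) du + (-6*v) dv
  For the y component: f_2(F) = 9*v^2 - 2; d F_2 = (-2*u) du + (0) dv
  For the z component: f_3(F) = -3*v^2; d F_3 = (0) du + (0) dv
Combining and collecting du, dv coefficients:
  coeff of du: 2*u*(2 - 9*v^2)
  coeff of dv: 6*v*(2*u^2 + 3*v^2 + 1)
F^* omega = (2*u*(2 - 9*v^2)) du + (6*v*(2*u^2 + 3*v^2 + 1)) dv.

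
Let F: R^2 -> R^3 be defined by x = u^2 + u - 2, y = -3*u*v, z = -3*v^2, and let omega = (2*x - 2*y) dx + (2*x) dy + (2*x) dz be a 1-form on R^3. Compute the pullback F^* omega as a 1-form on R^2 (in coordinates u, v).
F^* omega = (4*u^3 + 6*u^2*v + 6*u^2 - 6*u + 12*v - 4) du + (-6*u^3 - 12*u^2*v - 6*u^2 - 12*u*v + 12*u + 24*v) dv

Using F^*(f dg) = (f ∘ F) d(g ∘ F), substitute each coordinate x_i by F_i(u, v) in f_i, and replace dx_i by d F_i = (∂F_i/∂u) du + (∂F_i/∂v) dv.
  For the x component: f_1(F) = 2*u^2 + 6*u*v + 2*u - 4; d F_1 = (2*u + 1) du + (0) dv
  For the y component: f_2(F) = 2*u^2 + 2*u - 4; d F_2 = (-3*v) du + (-3*u) dv
  For the z component: f_3(F) = 2*u^2 + 2*u - 4; d F_3 = (0) du + (-6*v) dv
Combining and collecting du, dv coefficients:
  coeff of du: 4*u^3 + 6*u^2*v + 6*u^2 - 6*u + 12*v - 4
  coeff of dv: -6*u^3 - 12*u^2*v - 6*u^2 - 12*u*v + 12*u + 24*v
F^* omega = (4*u^3 + 6*u^2*v + 6*u^2 - 6*u + 12*v - 4) du + (-6*u^3 - 12*u^2*v - 6*u^2 - 12*u*v + 12*u + 24*v) dv.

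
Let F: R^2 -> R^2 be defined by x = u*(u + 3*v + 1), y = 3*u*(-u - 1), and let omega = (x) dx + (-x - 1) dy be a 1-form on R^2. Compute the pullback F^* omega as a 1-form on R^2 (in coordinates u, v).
F^* omega = (8*u^3 + 27*u^2*v + 12*u^2 + 9*u*v^2 + 15*u*v + 10*u + 3) du + (3*u^2*(u + 3*v + 1)) dv

Using F^*(f dg) = (f ∘ F) d(g ∘ F), substitute each coordinate x_i by F_i(u, v) in f_i, and replace dx_i by d F_i = (∂F_i/∂u) du + (∂F_i/∂v) dv.
  For the x component: f_1(F) = u*(u + 3*v + 1); d F_1 = (2*u + 3*v + 1) du + (3*u) dv
  For the y component: f_2(F) = -u^2 - 3*u*v - u - 1; d F_2 = (-6*u - 3) du + (0) dv
Combining and collecting du, dv coefficients:
  coeff of du: 8*u^3 + 27*u^2*v + 12*u^2 + 9*u*v^2 + 15*u*v + 10*u + 3
  coeff of dv: 3*u^2*(u + 3*v + 1)
F^* omega = (8*u^3 + 27*u^2*v + 12*u^2 + 9*u*v^2 + 15*u*v + 10*u + 3) du + (3*u^2*(u + 3*v + 1)) dv.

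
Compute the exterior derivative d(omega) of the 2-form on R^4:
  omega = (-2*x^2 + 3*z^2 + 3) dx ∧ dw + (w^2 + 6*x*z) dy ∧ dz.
d(omega) = (-6*z) dx ∧ dz ∧ dw + (6*z) dx ∧ dy ∧ dz + (2*w) dy ∧ dz ∧ dw

For a 2-form omega = sum_{i<j} g_{ij} dx_i ∧ dx_j, the exterior derivative is
  d(omega) = sum_{i<j} d(g_{ij}) ∧ dx_i ∧ dx_j = sum_{i<j, k} (∂g_{ij}/∂x_k) dx_k ∧ dx_i ∧ dx_j.
Expand each term, using dx_k ∧ dx_i ∧ dx_j = sgn(permutation) dx_{(a)} ∧ dx_{(b)} ∧ dx_{(c)} with (a < b < c) sorted:
  d(-2*x^2 + 3*z^2 + 3) includes (∂/∂z)(-2*x^2 + 3*z^2 + 3) dz = (6*z) dz, which multiplied by dx ∧ dw gives (-6*z) dx ∧ dz ∧ dw
  d(w^2 + 6*x*z) includes (∂/∂x)(w^2 + 6*x*z) dx = (6*z) dx, which multiplied by dy ∧ dz gives (6*z) dx ∧ dy ∧ dz
  d(w^2 + 6*x*z) includes (∂/∂w)(w^2 + 6*x*z) dw = (2*w) dw, which multiplied by dy ∧ dz gives (2*w) dy ∧ dz ∧ dw
Collecting like 3-forms: d(omega) = (-6*z) dx ∧ dz ∧ dw + (6*z) dx ∧ dy ∧ dz + (2*w) dy ∧ dz ∧ dw.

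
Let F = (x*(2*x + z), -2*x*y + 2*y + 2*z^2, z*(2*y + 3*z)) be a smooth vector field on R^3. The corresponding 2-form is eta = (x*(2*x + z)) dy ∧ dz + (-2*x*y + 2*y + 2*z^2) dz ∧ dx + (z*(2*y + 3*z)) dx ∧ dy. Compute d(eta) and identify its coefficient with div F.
d(eta) = (2*x + 2*y + 7*z + 2) dx ∧ dy ∧ dz; div F = 2*x + 2*y + 7*z + 2

For a 2-form in R^3 of the form above, applying d gives a 3-form with coefficient ∂P/∂x + ∂Q/∂y + ∂R/∂z:
  ∂P/∂x = 4*x + z
  ∂Q/∂y = 2 - 2*x
  ∂R/∂z = 2*y + 6*z
Sum = 2*x + 2*y + 7*z + 2, which is exactly div F.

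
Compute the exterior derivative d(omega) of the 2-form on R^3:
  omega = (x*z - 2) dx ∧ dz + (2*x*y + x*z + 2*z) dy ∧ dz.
d(omega) = (2*y + z) dx ∧ dy ∧ dz

For a 2-form omega = sum_{i<j} g_{ij} dx_i ∧ dx_j, the exterior derivative is
  d(omega) = sum_{i<j} d(g_{ij}) ∧ dx_i ∧ dx_j = sum_{i<j, k} (∂g_{ij}/∂x_k) dx_k ∧ dx_i ∧ dx_j.
Expand each term, using dx_k ∧ dx_i ∧ dx_j = sgn(permutation) dx_{(a)} ∧ dx_{(b)} ∧ dx_{(c)} with (a < b < c) sorted:
  d(2*x*y + x*z + 2*z) includes (∂/∂x)(2*x*y + x*z + 2*z) dx = (2*y + z) dx, which multiplied by dy ∧ dz gives (2*y + z) dx ∧ dy ∧ dz
Collecting like 3-forms: d(omega) = (2*y + z) dx ∧ dy ∧ dz.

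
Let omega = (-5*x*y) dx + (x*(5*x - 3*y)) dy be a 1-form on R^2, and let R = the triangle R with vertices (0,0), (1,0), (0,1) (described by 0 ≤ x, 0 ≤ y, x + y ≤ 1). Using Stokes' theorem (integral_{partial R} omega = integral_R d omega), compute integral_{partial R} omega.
integral_(partial R) omega = 2

Stokes: integral_partial_R omega = integral_R d omega with d omega = (∂Q/∂x - ∂P/∂y) dx ∧ dy.
  ∂Q/∂x = 10*x - 3*y
  ∂P/∂y = -5*x
  integrand = ∂Q/∂x - ∂P/∂y = 15*x - 3*y.
Integrating over R: integral_0^1 integral_0^{1-x} (15*x - 3*y) dy dx = 2.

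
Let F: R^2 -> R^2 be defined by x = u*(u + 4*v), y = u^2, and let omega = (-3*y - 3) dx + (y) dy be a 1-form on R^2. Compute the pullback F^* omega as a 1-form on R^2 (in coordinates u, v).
F^* omega = (-4*u^3 - 12*u^2*v - 6*u - 12*v) du + (12*u*(-u^2 - 1)) dv

Using F^*(f dg) = (f ∘ F) d(g ∘ F), substitute each coordinate x_i by F_i(u, v) in f_i, and replace dx_i by d F_i = (∂F_i/∂u) du + (∂F_i/∂v) dv.
  For the x component: f_1(F) = -3*u^2 - 3; d F_1 = (2*u + 4*v) du + (4*u) dv
  For the y component: f_2(F) = u^2; d F_2 = (2*u) du + (0) dv
Combining and collecting du, dv coefficients:
  coeff of du: -4*u^3 - 12*u^2*v - 6*u - 12*v
  coeff of dv: 12*u*(-u^2 - 1)
F^* omega = (-4*u^3 - 12*u^2*v - 6*u - 12*v) du + (12*u*(-u^2 - 1)) dv.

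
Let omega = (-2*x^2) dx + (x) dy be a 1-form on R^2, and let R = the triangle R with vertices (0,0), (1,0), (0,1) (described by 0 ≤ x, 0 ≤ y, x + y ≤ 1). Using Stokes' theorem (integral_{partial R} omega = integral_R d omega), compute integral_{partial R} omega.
integral_(partial R) omega = 1/2

Stokes: integral_partial_R omega = integral_R d omega with d omega = (∂Q/∂x - ∂P/∂y) dx ∧ dy.
  ∂Q/∂x = 1
  ∂P/∂y = 0
  integrand = ∂Q/∂x - ∂P/∂y = 1.
Integrating over R: integral_0^1 integral_0^{1-x} (1) dy dx = 1/2.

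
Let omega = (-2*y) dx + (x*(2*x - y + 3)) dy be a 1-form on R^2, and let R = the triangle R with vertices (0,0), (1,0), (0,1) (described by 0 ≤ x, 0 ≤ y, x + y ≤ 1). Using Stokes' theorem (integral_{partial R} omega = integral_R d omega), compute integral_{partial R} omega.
integral_(partial R) omega = 3

Stokes: integral_partial_R omega = integral_R d omega with d omega = (∂Q/∂x - ∂P/∂y) dx ∧ dy.
  ∂Q/∂x = 4*x - y + 3
  ∂P/∂y = -2
  integrand = ∂Q/∂x - ∂P/∂y = 4*x - y + 5.
Integrating over R: integral_0^1 integral_0^{1-x} (4*x - y + 5) dy dx = 3.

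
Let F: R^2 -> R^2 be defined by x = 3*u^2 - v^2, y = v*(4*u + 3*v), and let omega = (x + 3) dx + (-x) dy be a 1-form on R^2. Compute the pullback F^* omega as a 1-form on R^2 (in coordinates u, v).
F^* omega = (18*u^3 - 12*u^2*v - 6*u*v^2 + 18*u + 4*v^3) du + (-12*u^3 - 24*u^2*v + 4*u*v^2 + 8*v^3 - 6*v) dv

Using F^*(f dg) = (f ∘ F) d(g ∘ F), substitute each coordinate x_i by F_i(u, v) in f_i, and replace dx_i by d F_i = (∂F_i/∂u) du + (∂F_i/∂v) dv.
  For the x component: f_1(F) = 3*u^2 - v^2 + 3; d F_1 = (6*u) du + (-2*v) dv
  For the y component: f_2(F) = -3*u^2 + v^2; d F_2 = (4*v) du + (4*u + 6*v) dv
Combining and collecting du, dv coefficients:
  coeff of du: 18*u^3 - 12*u^2*v - 6*u*v^2 + 18*u + 4*v^3
  coeff of dv: -12*u^3 - 24*u^2*v + 4*u*v^2 + 8*v^3 - 6*v
F^* omega = (18*u^3 - 12*u^2*v - 6*u*v^2 + 18*u + 4*v^3) du + (-12*u^3 - 24*u^2*v + 4*u*v^2 + 8*v^3 - 6*v) dv.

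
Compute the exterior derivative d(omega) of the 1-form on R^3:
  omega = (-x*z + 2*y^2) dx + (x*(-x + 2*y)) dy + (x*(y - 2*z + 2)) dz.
d(omega) = (-2*x - 2*y) dx ∧ dy + (x + y - 2*z + 2) dx ∧ dz + (x) dy ∧ dz

For a 1-form omega = sum_i f_i dx_i, the exterior derivative is
  d(omega) = sum_{i < j} (∂f_j/∂x_i - ∂f_i/∂x_j) dx_i ∧ dx_j.
  coefficient of dx ∧ dy: ∂f_2/∂x - ∂f_1/∂y = ∂(x*(-x + 2*y))/∂x - ∂(-x*z + 2*y^2)/∂y = -2*x - 2*y
  coefficient of dx ∧ dz: ∂f_3/∂x - ∂f_1/∂z = ∂(x*(y - 2*z + 2))/∂x - ∂(-x*z + 2*y^2)/∂z = x + y - 2*z + 2
  coefficient of dy ∧ dz: ∂f_3/∂y - ∂f_2/∂z = ∂(x*(y - 2*z + 2))/∂y - ∂(x*(-x + 2*y))/∂z = x
Assembling: d(omega) = (-2*x - 2*y) dx ∧ dy + (x + y - 2*z + 2) dx ∧ dz + (x) dy ∧ dz.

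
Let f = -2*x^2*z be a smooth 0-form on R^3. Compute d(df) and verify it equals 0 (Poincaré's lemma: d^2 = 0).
d(df) = 0

Step 1: df = sum_i (∂f/∂x_i) dx_i = (-4*x*z) dx + (0) dy + (-2*x^2) dz.
Step 2: Apply d again. Using the 1-form formula, the coefficient of dx ∧ dy in d(df) is ∂^2 f/∂x ∂y - ∂^2 f/∂y ∂x = (0) - (0) = 0 (equality of mixed partials for smooth f).
Similarly for dx ∧ dz and dy ∧ dz — all coefficients vanish. So d(df) = 0.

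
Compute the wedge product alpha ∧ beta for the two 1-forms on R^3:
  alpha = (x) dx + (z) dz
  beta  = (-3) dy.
alpha ∧ beta = (-3*x) dx ∧ dy + (3*z) dy ∧ dz

Distribute the wedge, using dx_i ∧ dx_j = -dx_j ∧ dx_i and dx_i ∧ dx_i = 0. For each pair (i, j) with i < j, the coefficient of dx_i ∧ dx_j in alpha ∧ beta is (alpha_i * beta_j - alpha_j * beta_i). Collecting: alpha ∧ beta = (-3*x) dx ∧ dy + (3*z) dy ∧ dz.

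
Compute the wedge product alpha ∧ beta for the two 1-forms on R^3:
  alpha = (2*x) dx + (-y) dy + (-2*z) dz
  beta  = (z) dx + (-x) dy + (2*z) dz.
alpha ∧ beta = (-2*x^2 + y*z) dx ∧ dy + (2*z*(2*x + z)) dx ∧ dz + (-2*z*(x + y)) dy ∧ dz

Distribute the wedge, using dx_i ∧ dx_j = -dx_j ∧ dx_i and dx_i ∧ dx_i = 0. For each pair (i, j) with i < j, the coefficient of dx_i ∧ dx_j in alpha ∧ beta is (alpha_i * beta_j - alpha_j * beta_i). Collecting: alpha ∧ beta = (-2*x^2 + y*z) dx ∧ dy + (2*z*(2*x + z)) dx ∧ dz + (-2*z*(x + y)) dy ∧ dz.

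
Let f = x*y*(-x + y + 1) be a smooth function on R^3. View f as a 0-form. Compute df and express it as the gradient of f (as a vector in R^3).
df = (y*(-2*x + y + 1)) dx + (x*(-x + 2*y + 1)) dy + (0) dz; grad f = (y*(-2*x + y + 1), x*(-x + 2*y + 1), 0)

For a 0-form f, d f = (∂f/∂x) dx + (∂f/∂y) dy + (∂f/∂z) dz. The components of the vector representation are exactly the entries of grad f in Cartesian coordinates:
  ∂f/∂x = y*(-2*x + y + 1)
  ∂f/∂y = x*(-x + 2*y + 1)
  ∂f/∂z = 0.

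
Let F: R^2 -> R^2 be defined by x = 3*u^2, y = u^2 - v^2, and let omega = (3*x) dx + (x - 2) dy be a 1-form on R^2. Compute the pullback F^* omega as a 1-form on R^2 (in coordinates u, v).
F^* omega = (60*u^3 - 4*u) du + (2*v*(2 - 3*u^2)) dv

Using F^*(f dg) = (f ∘ F) d(g ∘ F), substitute each coordinate x_i by F_i(u, v) in f_i, and replace dx_i by d F_i = (∂F_i/∂u) du + (∂F_i/∂v) dv.
  For the x component: f_1(F) = 9*u^2; d F_1 = (6*u) du + (0) dv
  For the y component: f_2(F) = 3*u^2 - 2; d F_2 = (2*u) du + (-2*v) dv
Combining and collecting du, dv coefficients:
  coeff of du: 60*u^3 - 4*u
  coeff of dv: 2*v*(2 - 3*u^2)
F^* omega = (60*u^3 - 4*u) du + (2*v*(2 - 3*u^2)) dv.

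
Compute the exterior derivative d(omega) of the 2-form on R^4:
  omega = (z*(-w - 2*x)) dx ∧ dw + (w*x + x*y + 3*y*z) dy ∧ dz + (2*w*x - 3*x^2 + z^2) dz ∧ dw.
d(omega) = (3*w - 4*x) dx ∧ dz ∧ dw + (w + y) dx ∧ dy ∧ dz + (x) dy ∧ dz ∧ dw

For a 2-form omega = sum_{i<j} g_{ij} dx_i ∧ dx_j, the exterior derivative is
  d(omega) = sum_{i<j} d(g_{ij}) ∧ dx_i ∧ dx_j = sum_{i<j, k} (∂g_{ij}/∂x_k) dx_k ∧ dx_i ∧ dx_j.
Expand each term, using dx_k ∧ dx_i ∧ dx_j = sgn(permutation) dx_{(a)} ∧ dx_{(b)} ∧ dx_{(c)} with (a < b < c) sorted:
  d(z*(-w - 2*x)) includes (∂/∂z)(z*(-w - 2*x)) dz = (-w - 2*x) dz, which multiplied by dx ∧ dw gives (w + 2*x) dx ∧ dz ∧ dw
  d(w*x + x*y + 3*y*z) includes (∂/∂x)(w*x + x*y + 3*y*z) dx = (w + y) dx, which multiplied by dy ∧ dz gives (w + y) dx ∧ dy ∧ dz
  d(w*x + x*y + 3*y*z) includes (∂/∂w)(w*x + x*y + 3*y*z) dw = (x) dw, which multiplied by dy ∧ dz gives (x) dy ∧ dz ∧ dw
  d(2*w*x - 3*x^2 + z^2) includes (∂/∂x)(2*w*x - 3*x^2 + z^2) dx = (2*w - 6*x) dx, which multiplied by dz ∧ dw gives (2*w - 6*x) dx ∧ dz ∧ dw
Collecting like 3-forms: d(omega) = (3*w - 4*x) dx ∧ dz ∧ dw + (w + y) dx ∧ dy ∧ dz + (x) dy ∧ dz ∧ dw.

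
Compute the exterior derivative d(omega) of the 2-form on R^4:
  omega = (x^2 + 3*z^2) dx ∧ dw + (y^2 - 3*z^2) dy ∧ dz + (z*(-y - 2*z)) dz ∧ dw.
d(omega) = (-6*z) dx ∧ dz ∧ dw + (-z) dy ∧ dz ∧ dw

For a 2-form omega = sum_{i<j} g_{ij} dx_i ∧ dx_j, the exterior derivative is
  d(omega) = sum_{i<j} d(g_{ij}) ∧ dx_i ∧ dx_j = sum_{i<j, k} (∂g_{ij}/∂x_k) dx_k ∧ dx_i ∧ dx_j.
Expand each term, using dx_k ∧ dx_i ∧ dx_j = sgn(permutation) dx_{(a)} ∧ dx_{(b)} ∧ dx_{(c)} with (a < b < c) sorted:
  d(x^2 + 3*z^2) includes (∂/∂z)(x^2 + 3*z^2) dz = (6*z) dz, which multiplied by dx ∧ dw gives (-6*z) dx ∧ dz ∧ dw
  d(z*(-y - 2*z)) includes (∂/∂y)(z*(-y - 2*z)) dy = (-z) dy, which multiplied by dz ∧ dw gives (-z) dy ∧ dz ∧ dw
Collecting like 3-forms: d(omega) = (-6*z) dx ∧ dz ∧ dw + (-z) dy ∧ dz ∧ dw.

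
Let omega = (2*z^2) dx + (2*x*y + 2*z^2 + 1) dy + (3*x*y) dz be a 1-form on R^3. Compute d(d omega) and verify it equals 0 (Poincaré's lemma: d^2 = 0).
d(d omega) = 0

Step 1: d omega = sum_{i<j} (∂f_j/∂x_i - ∂f_i/∂x_j) dx_i ∧ dx_j:
  coeff of dx ∧ dy: 2*y
  coeff of dx ∧ dz: 3*y - 4*z
  coeff of dy ∧ dz: 3*x - 4*z
Step 2: Apply d again to each 2-form coefficient. The only possible 3-form in R^3 is dx ∧ dy ∧ dz, with coefficient
  ∂(coeff of dy∧dz)/∂x - ∂(coeff of dx∧dz)/∂y + ∂(coeff of dx∧dy)/∂z
  = ∂/∂x (3*x - 4*z) - ∂/∂y (3*y - 4*z) + ∂/∂z (2*y).
Each of these terms simplifies to sums of mixed partials that cancel in pairs. The result is 0 (by equality of mixed partials for smooth functions — Schwarz / Clairaut).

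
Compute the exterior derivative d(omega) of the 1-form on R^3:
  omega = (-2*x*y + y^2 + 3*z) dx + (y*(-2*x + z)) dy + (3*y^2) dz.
d(omega) = (2*x - 4*y) dx ∧ dy + (-3) dx ∧ dz + (5*y) dy ∧ dz

For a 1-form omega = sum_i f_i dx_i, the exterior derivative is
  d(omega) = sum_{i < j} (∂f_j/∂x_i - ∂f_i/∂x_j) dx_i ∧ dx_j.
  coefficient of dx ∧ dy: ∂f_2/∂x - ∂f_1/∂y = ∂(y*(-2*x + z))/∂x - ∂(-2*x*y + y^2 + 3*z)/∂y = 2*x - 4*y
  coefficient of dx ∧ dz: ∂f_3/∂x - ∂f_1/∂z = ∂(3*y^2)/∂x - ∂(-2*x*y + y^2 + 3*z)/∂z = -3
  coefficient of dy ∧ dz: ∂f_3/∂y - ∂f_2/∂z = ∂(3*y^2)/∂y - ∂(y*(-2*x + z))/∂z = 5*y
Assembling: d(omega) = (2*x - 4*y) dx ∧ dy + (-3) dx ∧ dz + (5*y) dy ∧ dz.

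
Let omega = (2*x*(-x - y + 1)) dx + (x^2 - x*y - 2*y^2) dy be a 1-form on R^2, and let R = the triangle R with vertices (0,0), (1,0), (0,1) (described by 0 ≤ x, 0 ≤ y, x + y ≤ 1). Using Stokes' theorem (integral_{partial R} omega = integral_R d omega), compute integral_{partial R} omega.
integral_(partial R) omega = 1/2

Stokes: integral_partial_R omega = integral_R d omega with d omega = (∂Q/∂x - ∂P/∂y) dx ∧ dy.
  ∂Q/∂x = 2*x - y
  ∂P/∂y = -2*x
  integrand = ∂Q/∂x - ∂P/∂y = 4*x - y.
Integrating over R: integral_0^1 integral_0^{1-x} (4*x - y) dy dx = 1/2.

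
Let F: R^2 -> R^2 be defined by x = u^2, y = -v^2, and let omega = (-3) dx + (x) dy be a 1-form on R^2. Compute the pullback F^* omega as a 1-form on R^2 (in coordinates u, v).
F^* omega = (-6*u) du + (-2*u^2*v) dv

Using F^*(f dg) = (f ∘ F) d(g ∘ F), substitute each coordinate x_i by F_i(u, v) in f_i, and replace dx_i by d F_i = (∂F_i/∂u) du + (∂F_i/∂v) dv.
  For the x component: f_1(F) = -3; d F_1 = (2*u) du + (0) dv
  For the y component: f_2(F) = u^2; d F_2 = (0) du + (-2*v) dv
Combining and collecting du, dv coefficients:
  coeff of du: -6*u
  coeff of dv: -2*u^2*v
F^* omega = (-6*u) du + (-2*u^2*v) dv.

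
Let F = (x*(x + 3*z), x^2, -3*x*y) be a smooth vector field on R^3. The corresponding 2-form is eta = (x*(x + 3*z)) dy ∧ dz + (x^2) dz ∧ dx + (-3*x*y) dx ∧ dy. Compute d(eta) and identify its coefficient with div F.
d(eta) = (2*x + 3*z) dx ∧ dy ∧ dz; div F = 2*x + 3*z

For a 2-form in R^3 of the form above, applying d gives a 3-form with coefficient ∂P/∂x + ∂Q/∂y + ∂R/∂z:
  ∂P/∂x = 2*x + 3*z
  ∂Q/∂y = 0
  ∂R/∂z = 0
Sum = 2*x + 3*z, which is exactly div F.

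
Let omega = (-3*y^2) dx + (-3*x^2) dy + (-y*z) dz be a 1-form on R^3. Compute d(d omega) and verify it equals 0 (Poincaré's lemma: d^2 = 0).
d(d omega) = 0

Step 1: d omega = sum_{i<j} (∂f_j/∂x_i - ∂f_i/∂x_j) dx_i ∧ dx_j:
  coeff of dx ∧ dy: -6*x + 6*y
  coeff of dx ∧ dz: 0
  coeff of dy ∧ dz: -z
Step 2: Apply d again to each 2-form coefficient. The only possible 3-form in R^3 is dx ∧ dy ∧ dz, with coefficient
  ∂(coeff of dy∧dz)/∂x - ∂(coeff of dx∧dz)/∂y + ∂(coeff of dx∧dy)/∂z
  = ∂/∂x (-z) - ∂/∂y (0) + ∂/∂z (-6*x + 6*y).
Each of these terms simplifies to sums of mixed partials that cancel in pairs. The result is 0 (by equality of mixed partials for smooth functions — Schwarz / Clairaut).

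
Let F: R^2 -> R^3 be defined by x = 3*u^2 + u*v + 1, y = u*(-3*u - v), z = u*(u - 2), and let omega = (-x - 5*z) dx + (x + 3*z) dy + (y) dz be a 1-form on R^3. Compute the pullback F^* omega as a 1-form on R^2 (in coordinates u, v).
F^* omega = (-90*u^3 - 28*u^2*v + 102*u^2 - 2*u*v^2 + 18*u*v - 12*u - 2*v) du + (2*u*(-7*u^2 - u*v + 8*u - 1)) dv

Using F^*(f dg) = (f ∘ F) d(g ∘ F), substitute each coordinate x_i by F_i(u, v) in f_i, and replace dx_i by d F_i = (∂F_i/∂u) du + (∂F_i/∂v) dv.
  For the x component: f_1(F) = -8*u^2 - u*v + 10*u - 1; d F_1 = (6*u + v) du + (u) dv
  For the y component: f_2(F) = 6*u^2 + u*v - 6*u + 1; d F_2 = (-6*u - v) du + (-u) dv
  For the z component: f_3(F) = u*(-3*u - v); d F_3 = (2*u - 2) du + (0) dv
Combining and collecting du, dv coefficients:
  coeff of du: -90*u^3 - 28*u^2*v + 102*u^2 - 2*u*v^2 + 18*u*v - 12*u - 2*v
  coeff of dv: 2*u*(-7*u^2 - u*v + 8*u - 1)
F^* omega = (-90*u^3 - 28*u^2*v + 102*u^2 - 2*u*v^2 + 18*u*v - 12*u - 2*v) du + (2*u*(-7*u^2 - u*v + 8*u - 1)) dv.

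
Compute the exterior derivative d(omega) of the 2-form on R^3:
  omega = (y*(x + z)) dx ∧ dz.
d(omega) = (-x - z) dx ∧ dy ∧ dz

For a 2-form omega = sum_{i<j} g_{ij} dx_i ∧ dx_j, the exterior derivative is
  d(omega) = sum_{i<j} d(g_{ij}) ∧ dx_i ∧ dx_j = sum_{i<j, k} (∂g_{ij}/∂x_k) dx_k ∧ dx_i ∧ dx_j.
Expand each term, using dx_k ∧ dx_i ∧ dx_j = sgn(permutation) dx_{(a)} ∧ dx_{(b)} ∧ dx_{(c)} with (a < b < c) sorted:
  d(y*(x + z)) includes (∂/∂y)(y*(x + z)) dy = (x + z) dy, which multiplied by dx ∧ dz gives (-x - z) dx ∧ dy ∧ dz
Collecting like 3-forms: d(omega) = (-x - z) dx ∧ dy ∧ dz.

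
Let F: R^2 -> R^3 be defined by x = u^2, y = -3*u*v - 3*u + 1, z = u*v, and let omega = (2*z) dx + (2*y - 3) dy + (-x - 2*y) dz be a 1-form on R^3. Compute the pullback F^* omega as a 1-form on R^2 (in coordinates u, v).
F^* omega = (3*u^2*v + 24*u*v^2 + 42*u*v + 18*u + v + 3) du + (u*(-u^2 + 24*u*v + 24*u + 1)) dv

Using F^*(f dg) = (f ∘ F) d(g ∘ F), substitute each coordinate x_i by F_i(u, v) in f_i, and replace dx_i by d F_i = (∂F_i/∂u) du + (∂F_i/∂v) dv.
  For the x component: f_1(F) = 2*u*v; d F_1 = (2*u) du + (0) dv
  For the y component: f_2(F) = -6*u*v - 6*u - 1; d F_2 = (-3*v - 3) du + (-3*u) dv
  For the z component: f_3(F) = -u^2 + 6*u*v + 6*u - 2; d F_3 = (v) du + (u) dv
Combining and collecting du, dv coefficients:
  coeff of du: 3*u^2*v + 24*u*v^2 + 42*u*v + 18*u + v + 3
  coeff of dv: u*(-u^2 + 24*u*v + 24*u + 1)
F^* omega = (3*u^2*v + 24*u*v^2 + 42*u*v + 18*u + v + 3) du + (u*(-u^2 + 24*u*v + 24*u + 1)) dv.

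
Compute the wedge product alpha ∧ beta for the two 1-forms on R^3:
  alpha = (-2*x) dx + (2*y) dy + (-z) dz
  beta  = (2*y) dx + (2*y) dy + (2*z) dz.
alpha ∧ beta = (-4*y*(x + y)) dx ∧ dy + (2*z*(-2*x + y)) dx ∧ dz + (6*y*z) dy ∧ dz

Distribute the wedge, using dx_i ∧ dx_j = -dx_j ∧ dx_i and dx_i ∧ dx_i = 0. For each pair (i, j) with i < j, the coefficient of dx_i ∧ dx_j in alpha ∧ beta is (alpha_i * beta_j - alpha_j * beta_i). Collecting: alpha ∧ beta = (-4*y*(x + y)) dx ∧ dy + (2*z*(-2*x + y)) dx ∧ dz + (6*y*z) dy ∧ dz.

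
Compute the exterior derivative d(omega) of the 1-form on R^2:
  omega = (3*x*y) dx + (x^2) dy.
d(omega) = (-x) dx ∧ dy

For a 1-form omega = sum_i f_i dx_i, the exterior derivative is
  d(omega) = sum_{i < j} (∂f_j/∂x_i - ∂f_i/∂x_j) dx_i ∧ dx_j.
  coefficient of dx ∧ dy: ∂f_2/∂x - ∂f_1/∂y = ∂(x^2)/∂x - ∂(3*x*y)/∂y = -x
Assembling: d(omega) = (-x) dx ∧ dy.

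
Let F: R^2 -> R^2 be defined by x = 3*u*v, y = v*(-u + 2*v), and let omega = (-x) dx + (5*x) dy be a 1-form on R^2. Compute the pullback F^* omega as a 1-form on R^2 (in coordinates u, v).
F^* omega = (-24*u*v^2) du + (12*u*v*(-2*u + 5*v)) dv

Using F^*(f dg) = (f ∘ F) d(g ∘ F), substitute each coordinate x_i by F_i(u, v) in f_i, and replace dx_i by d F_i = (∂F_i/∂u) du + (∂F_i/∂v) dv.
  For the x component: f_1(F) = -3*u*v; d F_1 = (3*v) du + (3*u) dv
  For the y component: f_2(F) = 15*u*v; d F_2 = (-v) du + (-u + 4*v) dv
Combining and collecting du, dv coefficients:
  coeff of du: -24*u*v^2
  coeff of dv: 12*u*v*(-2*u + 5*v)
F^* omega = (-24*u*v^2) du + (12*u*v*(-2*u + 5*v)) dv.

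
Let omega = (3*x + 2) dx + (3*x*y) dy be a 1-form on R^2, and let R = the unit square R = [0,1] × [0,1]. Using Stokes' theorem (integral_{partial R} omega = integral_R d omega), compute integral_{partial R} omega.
integral_(partial R) omega = 3/2

Stokes: integral_partial_R omega = integral_R d omega with d omega = (∂Q/∂x - ∂P/∂y) dx ∧ dy.
  ∂Q/∂x = 3*y
  ∂P/∂y = 0
  integrand = ∂Q/∂x - ∂P/∂y = 3*y.
Integrating over R: integral_0^1 integral_0^1 (3*y) dx dy = 3/2.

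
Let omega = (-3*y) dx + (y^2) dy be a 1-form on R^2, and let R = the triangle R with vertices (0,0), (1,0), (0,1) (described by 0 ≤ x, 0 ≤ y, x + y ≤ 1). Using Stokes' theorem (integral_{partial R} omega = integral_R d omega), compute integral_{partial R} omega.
integral_(partial R) omega = 3/2

Stokes: integral_partial_R omega = integral_R d omega with d omega = (∂Q/∂x - ∂P/∂y) dx ∧ dy.
  ∂Q/∂x = 0
  ∂P/∂y = -3
  integrand = ∂Q/∂x - ∂P/∂y = 3.
Integrating over R: integral_0^1 integral_0^{1-x} (3) dy dx = 3/2.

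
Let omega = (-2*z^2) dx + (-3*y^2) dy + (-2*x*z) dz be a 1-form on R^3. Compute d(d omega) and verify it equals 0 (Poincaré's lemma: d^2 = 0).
d(d omega) = 0

Step 1: d omega = sum_{i<j} (∂f_j/∂x_i - ∂f_i/∂x_j) dx_i ∧ dx_j:
  coeff of dx ∧ dy: 0
  coeff of dx ∧ dz: 2*z
  coeff of dy ∧ dz: 0
Step 2: Apply d again to each 2-form coefficient. The only possible 3-form in R^3 is dx ∧ dy ∧ dz, with coefficient
  ∂(coeff of dy∧dz)/∂x - ∂(coeff of dx∧dz)/∂y + ∂(coeff of dx∧dy)/∂z
  = ∂/∂x (0) - ∂/∂y (2*z) + ∂/∂z (0).
Each of these terms simplifies to sums of mixed partials that cancel in pairs. The result is 0 (by equality of mixed partials for smooth functions — Schwarz / Clairaut).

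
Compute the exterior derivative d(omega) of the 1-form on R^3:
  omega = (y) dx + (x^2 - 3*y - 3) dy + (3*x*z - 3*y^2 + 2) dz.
d(omega) = (2*x - 1) dx ∧ dy + (3*z) dx ∧ dz + (-6*y) dy ∧ dz

For a 1-form omega = sum_i f_i dx_i, the exterior derivative is
  d(omega) = sum_{i < j} (∂f_j/∂x_i - ∂f_i/∂x_j) dx_i ∧ dx_j.
  coefficient of dx ∧ dy: ∂f_2/∂x - ∂f_1/∂y = ∂(x^2 - 3*y - 3)/∂x - ∂(y)/∂y = 2*x - 1
  coefficient of dx ∧ dz: ∂f_3/∂x - ∂f_1/∂z = ∂(3*x*z - 3*y^2 + 2)/∂x - ∂(y)/∂z = 3*z
  coefficient of dy ∧ dz: ∂f_3/∂y - ∂f_2/∂z = ∂(3*x*z - 3*y^2 + 2)/∂y - ∂(x^2 - 3*y - 3)/∂z = -6*y
Assembling: d(omega) = (2*x - 1) dx ∧ dy + (3*z) dx ∧ dz + (-6*y) dy ∧ dz.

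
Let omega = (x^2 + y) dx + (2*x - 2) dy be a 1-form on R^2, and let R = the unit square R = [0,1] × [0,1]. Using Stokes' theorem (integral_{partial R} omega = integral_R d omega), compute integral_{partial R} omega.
integral_(partial R) omega = 1

Stokes: integral_partial_R omega = integral_R d omega with d omega = (∂Q/∂x - ∂P/∂y) dx ∧ dy.
  ∂Q/∂x = 2
  ∂P/∂y = 1
  integrand = ∂Q/∂x - ∂P/∂y = 1.
Integrating over R: integral_0^1 integral_0^1 (1) dx dy = 1.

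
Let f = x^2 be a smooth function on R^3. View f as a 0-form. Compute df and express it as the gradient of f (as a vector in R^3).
df = (2*x) dx + (0) dy + (0) dz; grad f = (2*x, 0, 0)

For a 0-form f, d f = (∂f/∂x) dx + (∂f/∂y) dy + (∂f/∂z) dz. The components of the vector representation are exactly the entries of grad f in Cartesian coordinates:
  ∂f/∂x = 2*x
  ∂f/∂y = 0
  ∂f/∂z = 0.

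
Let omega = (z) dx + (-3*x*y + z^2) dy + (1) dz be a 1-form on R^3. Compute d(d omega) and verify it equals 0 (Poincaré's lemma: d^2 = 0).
d(d omega) = 0

Step 1: d omega = sum_{i<j} (∂f_j/∂x_i - ∂f_i/∂x_j) dx_i ∧ dx_j:
  coeff of dx ∧ dy: -3*y
  coeff of dx ∧ dz: -1
  coeff of dy ∧ dz: -2*z
Step 2: Apply d again to each 2-form coefficient. The only possible 3-form in R^3 is dx ∧ dy ∧ dz, with coefficient
  ∂(coeff of dy∧dz)/∂x - ∂(coeff of dx∧dz)/∂y + ∂(coeff of dx∧dy)/∂z
  = ∂/∂x (-2*z) - ∂/∂y (-1) + ∂/∂z (-3*y).
Each of these terms simplifies to sums of mixed partials that cancel in pairs. The result is 0 (by equality of mixed partials for smooth functions — Schwarz / Clairaut).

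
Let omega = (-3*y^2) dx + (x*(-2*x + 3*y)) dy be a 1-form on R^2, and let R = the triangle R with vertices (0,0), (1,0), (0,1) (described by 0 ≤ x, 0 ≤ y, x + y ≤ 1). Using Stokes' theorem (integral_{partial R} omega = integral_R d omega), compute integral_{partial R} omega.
integral_(partial R) omega = 5/6

Stokes: integral_partial_R omega = integral_R d omega with d omega = (∂Q/∂x - ∂P/∂y) dx ∧ dy.
  ∂Q/∂x = -4*x + 3*y
  ∂P/∂y = -6*y
  integrand = ∂Q/∂x - ∂P/∂y = -4*x + 9*y.
Integrating over R: integral_0^1 integral_0^{1-x} (-4*x + 9*y) dy dx = 5/6.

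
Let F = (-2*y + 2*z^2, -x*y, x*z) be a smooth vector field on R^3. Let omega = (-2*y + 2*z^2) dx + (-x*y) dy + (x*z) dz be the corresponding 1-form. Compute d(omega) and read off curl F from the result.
d(omega) = (0) dy ∧ dz + (3*z) dz ∧ dx + (2 - y) dx ∧ dy; curl F = (0, 3*z, 2 - y)

d omega = sum_{i<j} (∂f_j/∂x_i - ∂f_i/∂x_j) dx_i ∧ dx_j. Under the identification (dy ∧ dz, dz ∧ dx, dx ∧ dy) ↔ (e_x, e_y, e_z), the coefficients are exactly the components of curl F. Compute:
  ∂R/∂y - ∂Q/∂z = (0) - (0) = 0
  ∂P/∂z - ∂R/∂x = (4*z) - (z) = 3*z
  ∂Q/∂x - ∂P/∂y = (-y) - (-2) = 2 - y.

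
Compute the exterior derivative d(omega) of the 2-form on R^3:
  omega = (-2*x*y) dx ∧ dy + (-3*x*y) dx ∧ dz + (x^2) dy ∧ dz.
d(omega) = (5*x) dx ∧ dy ∧ dz

For a 2-form omega = sum_{i<j} g_{ij} dx_i ∧ dx_j, the exterior derivative is
  d(omega) = sum_{i<j} d(g_{ij}) ∧ dx_i ∧ dx_j = sum_{i<j, k} (∂g_{ij}/∂x_k) dx_k ∧ dx_i ∧ dx_j.
Expand each term, using dx_k ∧ dx_i ∧ dx_j = sgn(permutation) dx_{(a)} ∧ dx_{(b)} ∧ dx_{(c)} with (a < b < c) sorted:
  d(-3*x*y) includes (∂/∂y)(-3*x*y) dy = (-3*x) dy, which multiplied by dx ∧ dz gives (3*x) dx ∧ dy ∧ dz
  d(x^2) includes (∂/∂x)(x^2) dx = (2*x) dx, which multiplied by dy ∧ dz gives (2*x) dx ∧ dy ∧ dz
Collecting like 3-forms: d(omega) = (5*x) dx ∧ dy ∧ dz.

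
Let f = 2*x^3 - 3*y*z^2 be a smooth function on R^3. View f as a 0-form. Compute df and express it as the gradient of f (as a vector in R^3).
df = (6*x^2) dx + (-3*z^2) dy + (-6*y*z) dz; grad f = (6*x^2, -3*z^2, -6*y*z)

For a 0-form f, d f = (∂f/∂x) dx + (∂f/∂y) dy + (∂f/∂z) dz. The components of the vector representation are exactly the entries of grad f in Cartesian coordinates:
  ∂f/∂x = 6*x^2
  ∂f/∂y = -3*z^2
  ∂f/∂z = -6*y*z.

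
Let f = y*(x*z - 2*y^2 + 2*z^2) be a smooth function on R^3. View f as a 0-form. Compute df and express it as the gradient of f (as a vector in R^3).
df = (y*z) dx + (x*z - 6*y^2 + 2*z^2) dy + (y*(x + 4*z)) dz; grad f = (y*z, x*z - 6*y^2 + 2*z^2, y*(x + 4*z))

For a 0-form f, d f = (∂f/∂x) dx + (∂f/∂y) dy + (∂f/∂z) dz. The components of the vector representation are exactly the entries of grad f in Cartesian coordinates:
  ∂f/∂x = y*z
  ∂f/∂y = x*z - 6*y^2 + 2*z^2
  ∂f/∂z = y*(x + 4*z).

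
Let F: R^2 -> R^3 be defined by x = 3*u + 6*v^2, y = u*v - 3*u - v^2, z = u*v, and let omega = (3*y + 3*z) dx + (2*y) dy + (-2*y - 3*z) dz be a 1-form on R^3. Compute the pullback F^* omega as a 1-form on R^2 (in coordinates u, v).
F^* omega = (-3*u*v^2 + 12*u*v - 9*u - 3*v^2) du + (v*(-3*u^2 + 68*u*v - 96*u - 32*v^2)) dv

Using F^*(f dg) = (f ∘ F) d(g ∘ F), substitute each coordinate x_i by F_i(u, v) in f_i, and replace dx_i by d F_i = (∂F_i/∂u) du + (∂F_i/∂v) dv.
  For the x component: f_1(F) = 6*u*v - 9*u - 3*v^2; d F_1 = (3) du + (12*v) dv
  For the y component: f_2(F) = 2*u*v - 6*u - 2*v^2; d F_2 = (v - 3) du + (u - 2*v) dv
  For the z component: f_3(F) = -5*u*v + 6*u + 2*v^2; d F_3 = (v) du + (u) dv
Combining and collecting du, dv coefficients:
  coeff of du: -3*u*v^2 + 12*u*v - 9*u - 3*v^2
  coeff of dv: v*(-3*u^2 + 68*u*v - 96*u - 32*v^2)
F^* omega = (-3*u*v^2 + 12*u*v - 9*u - 3*v^2) du + (v*(-3*u^2 + 68*u*v - 96*u - 32*v^2)) dv.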